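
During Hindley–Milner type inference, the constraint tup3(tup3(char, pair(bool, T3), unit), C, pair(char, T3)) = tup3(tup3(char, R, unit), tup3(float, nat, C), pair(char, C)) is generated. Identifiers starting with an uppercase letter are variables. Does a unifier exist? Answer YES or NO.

NO

Decompose tup3/3: tup3(char, pair(bool, T3), unit) = tup3(char, R, unit),  C = tup3(float, nat, C),  pair(char, T3) = pair(char, C).
Decompose tup3/3: char = char,  pair(bool, T3) = R,  unit = unit.
Delete trivial equation char = char.
Bind R := pair(bool, T3); no other remaining equation mentions R.
Delete trivial equation unit = unit.
Occurs check fails: C occurs in tup3(float, nat, C); the equation C = tup3(float, nat, C) has no finite solution.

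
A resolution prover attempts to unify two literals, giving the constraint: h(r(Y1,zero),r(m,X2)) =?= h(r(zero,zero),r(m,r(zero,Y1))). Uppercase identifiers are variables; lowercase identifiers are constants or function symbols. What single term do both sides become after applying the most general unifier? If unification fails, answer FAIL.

Decompose h/2: r(Y1,zero) =?= r(zero,zero),  r(m,X2) =?= r(m,r(zero,Y1)).
Decompose r/2: Y1 =?= zero,  zero =?= zero.
Bind Y1 := zero; substituting into the one remaining equation that mentions Y1 gives: r(m,X2) =?= r(m,r(zero,zero)).
Delete trivial equation zero =?= zero.
Decompose r/2: m =?= m,  X2 =?= r(zero,zero).
Delete trivial equation m =?= m.
Bind X2 := r(zero,zero).
Applying the MGU to either side gives h(r(zero,zero),r(m,r(zero,zero))).

h(r(zero,zero),r(m,r(zero,zero)))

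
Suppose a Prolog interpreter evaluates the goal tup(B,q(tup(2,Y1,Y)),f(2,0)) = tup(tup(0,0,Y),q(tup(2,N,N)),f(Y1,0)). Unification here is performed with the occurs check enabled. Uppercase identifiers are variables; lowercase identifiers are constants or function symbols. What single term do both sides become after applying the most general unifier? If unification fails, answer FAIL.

tup(tup(0,0,2),q(tup(2,2,2)),f(2,0))

Decompose tup/3: B = tup(0,0,Y),  q(tup(2,Y1,Y)) = q(tup(2,N,N)),  f(2,0) = f(Y1,0).
Bind B := tup(0,0,Y); no other remaining equation mentions B.
Decompose q/1: tup(2,Y1,Y) = tup(2,N,N).
Decompose tup/3: 2 = 2,  Y1 = N,  Y = N.
Delete trivial equation 2 = 2.
Bind Y1 := N; substituting into the one remaining equation that mentions Y1 gives: f(2,0) = f(N,0).
Bind Y := N; no other remaining equation mentions Y. Substituting into the earlier binding gives B := tup(0,0,N).
Decompose f/2: 2 = N,  0 = 0.
Bind N := 2; no other remaining equation mentions N. Substituting into the earlier bindings gives B := tup(0,0,2), Y1 := 2, Y := 2.
Delete trivial equation 0 = 0.
Applying the MGU to either side gives tup(tup(0,0,2),q(tup(2,2,2)),f(2,0)).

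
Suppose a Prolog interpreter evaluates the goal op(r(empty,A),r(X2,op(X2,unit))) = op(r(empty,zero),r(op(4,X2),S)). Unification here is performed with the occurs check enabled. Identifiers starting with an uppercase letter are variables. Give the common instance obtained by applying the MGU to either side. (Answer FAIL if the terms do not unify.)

FAIL

Decompose op/2: r(empty,A) = r(empty,zero),  r(X2,op(X2,unit)) = r(op(4,X2),S).
Decompose r/2: empty = empty,  A = zero.
Delete trivial equation empty = empty.
Bind A := zero; no other remaining equation mentions A.
Decompose r/2: X2 = op(4,X2),  op(X2,unit) = S.
Occurs check fails: X2 occurs in op(4,X2); the equation X2 = op(4,X2) has no finite solution.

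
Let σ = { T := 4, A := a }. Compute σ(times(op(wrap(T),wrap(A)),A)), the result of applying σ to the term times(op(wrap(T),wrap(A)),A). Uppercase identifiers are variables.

Replace each occurrence of T with 4.
Replace each occurrence of A with a.
Result: times(op(wrap(4),wrap(a)),a).

times(op(wrap(4),wrap(a)),a)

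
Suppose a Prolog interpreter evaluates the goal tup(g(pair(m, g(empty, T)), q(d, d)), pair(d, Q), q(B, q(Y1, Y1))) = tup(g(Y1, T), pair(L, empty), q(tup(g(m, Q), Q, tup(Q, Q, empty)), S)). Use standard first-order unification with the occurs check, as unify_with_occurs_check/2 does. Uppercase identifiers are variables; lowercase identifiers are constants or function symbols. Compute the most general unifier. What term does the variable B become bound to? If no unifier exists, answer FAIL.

tup(g(m, empty), empty, tup(empty, empty, empty))

Decompose tup/3: g(pair(m, g(empty, T)), q(d, d)) = g(Y1, T),  pair(d, Q) = pair(L, empty),  q(B, q(Y1, Y1)) = q(tup(g(m, Q), Q, tup(Q, Q, empty)), S).
Decompose g/2: pair(m, g(empty, T)) = Y1,  q(d, d) = T.
Bind Y1 := pair(m, g(empty, T)); substituting into the one remaining equation that mentions Y1 gives: q(B, q(pair(m, g(empty, T)), pair(m, g(empty, T)))) = q(tup(g(m, Q), Q, tup(Q, Q, empty)), S).
Bind T := q(d, d); substituting into the one remaining equation that mentions T gives: q(B, q(pair(m, g(empty, q(d, d))), pair(m, g(empty, q(d, d))))) = q(tup(g(m, Q), Q, tup(Q, Q, empty)), S). Substituting into the earlier binding gives Y1 := pair(m, g(empty, q(d, d))).
Decompose pair/2: d = L,  Q = empty.
Bind L := d; no other remaining equation mentions L.
Bind Q := empty; substituting into the remaining equation gives: q(B, q(pair(m, g(empty, q(d, d))), pair(m, g(empty, q(d, d))))) = q(tup(g(m, empty), empty, tup(empty, empty, empty)), S).
Decompose q/2: B = tup(g(m, empty), empty, tup(empty, empty, empty)),  q(pair(m, g(empty, q(d, d))), pair(m, g(empty, q(d, d)))) = S.
Bind B := tup(g(m, empty), empty, tup(empty, empty, empty)); no other remaining equation mentions B.
Bind S := q(pair(m, g(empty, q(d, d))), pair(m, g(empty, q(d, d)))).
MGU = { Y1 = pair(m, g(empty, q(d, d))), T = q(d, d), L = d, Q = empty, B = tup(g(m, empty), empty, tup(empty, empty, empty)), S = q(pair(m, g(empty, q(d, d))), pair(m, g(empty, q(d, d)))) }, so B = tup(g(m, empty), empty, tup(empty, empty, empty)).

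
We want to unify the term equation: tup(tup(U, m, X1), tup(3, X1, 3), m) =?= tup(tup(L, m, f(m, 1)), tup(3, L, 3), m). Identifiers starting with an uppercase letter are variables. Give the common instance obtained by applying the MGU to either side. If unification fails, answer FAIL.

tup(tup(f(m, 1), m, f(m, 1)), tup(3, f(m, 1), 3), m)

Decompose tup/3: tup(U, m, X1) =?= tup(L, m, f(m, 1)),  tup(3, X1, 3) =?= tup(3, L, 3),  m =?= m.
Decompose tup/3: U =?= L,  m =?= m,  X1 =?= f(m, 1).
Bind U := L; no other remaining equation mentions U.
Delete trivial equation m =?= m.
Bind X1 := f(m, 1); substituting into the one remaining equation that mentions X1 gives: tup(3, f(m, 1), 3) =?= tup(3, L, 3).
Decompose tup/3: 3 =?= 3,  f(m, 1) =?= L,  3 =?= 3.
Delete trivial equation 3 =?= 3.
Bind L := f(m, 1); no other remaining equation mentions L. Substituting into the earlier binding gives U := f(m, 1).
Delete trivial equation 3 =?= 3.
Delete trivial equation m =?= m.
Applying the MGU to either side gives tup(tup(f(m, 1), m, f(m, 1)), tup(3, f(m, 1), 3), m).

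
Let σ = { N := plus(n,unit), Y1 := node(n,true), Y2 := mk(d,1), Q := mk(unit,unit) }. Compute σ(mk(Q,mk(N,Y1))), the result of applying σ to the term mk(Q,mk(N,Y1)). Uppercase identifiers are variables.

mk(mk(unit,unit),mk(plus(n,unit),node(n,true)))

Replace each occurrence of N with plus(n,unit).
Replace each occurrence of Y1 with node(n,true).
Replace each occurrence of Q with mk(unit,unit).
Result: mk(mk(unit,unit),mk(plus(n,unit),node(n,true))).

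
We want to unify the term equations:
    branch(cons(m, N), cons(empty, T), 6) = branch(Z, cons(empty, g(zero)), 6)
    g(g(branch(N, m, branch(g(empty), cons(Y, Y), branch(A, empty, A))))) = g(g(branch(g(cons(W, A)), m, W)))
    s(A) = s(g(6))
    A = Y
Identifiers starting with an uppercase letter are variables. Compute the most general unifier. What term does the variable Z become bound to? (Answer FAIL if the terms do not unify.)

Decompose branch/3: cons(m, N) = Z,  cons(empty, T) = cons(empty, g(zero)),  6 = 6.
Bind Z := cons(m, N); no other remaining equation mentions Z.
Decompose cons/2: empty = empty,  T = g(zero).
Delete trivial equation empty = empty.
Bind T := g(zero); no other remaining equation mentions T.
Delete trivial equation 6 = 6.
Decompose g/1: g(branch(N, m, branch(g(empty), cons(Y, Y), branch(A, empty, A)))) = g(branch(g(cons(W, A)), m, W)).
Decompose g/1: branch(N, m, branch(g(empty), cons(Y, Y), branch(A, empty, A))) = branch(g(cons(W, A)), m, W).
Decompose branch/3: N = g(cons(W, A)),  m = m,  branch(g(empty), cons(Y, Y), branch(A, empty, A)) = W.
Bind N := g(cons(W, A)); no other remaining equation mentions N. Substituting into the earlier binding gives Z := cons(m, g(cons(W, A))).
Delete trivial equation m = m.
Bind W := branch(g(empty), cons(Y, Y), branch(A, empty, A)); no other remaining equation mentions W. Substituting into the earlier bindings gives Z := cons(m, g(cons(branch(g(empty), cons(Y, Y), branch(A, empty, A)), A))), N := g(cons(branch(g(empty), cons(Y, Y), branch(A, empty, A)), A)).
Decompose s/1: A = g(6).
Bind A := g(6); substituting into the remaining equation gives: g(6) = Y. Substituting into the earlier bindings gives Z := cons(m, g(cons(branch(g(empty), cons(Y, Y), branch(g(6), empty, g(6))), g(6)))), N := g(cons(branch(g(empty), cons(Y, Y), branch(g(6), empty, g(6))), g(6))), W := branch(g(empty), cons(Y, Y), branch(g(6), empty, g(6))).
Bind Y := g(6). Substituting into the earlier bindings gives Z := cons(m, g(cons(branch(g(empty), cons(g(6), g(6)), branch(g(6), empty, g(6))), g(6)))), N := g(cons(branch(g(empty), cons(g(6), g(6)), branch(g(6), empty, g(6))), g(6))), W := branch(g(empty), cons(g(6), g(6)), branch(g(6), empty, g(6))).
MGU = { Z -> cons(m, g(cons(branch(g(empty), cons(g(6), g(6)), branch(g(6), empty, g(6))), g(6)))), T -> g(zero), N -> g(cons(branch(g(empty), cons(g(6), g(6)), branch(g(6), empty, g(6))), g(6))), W -> branch(g(empty), cons(g(6), g(6)), branch(g(6), empty, g(6))), A -> g(6), Y -> g(6) }, so Z -> cons(m, g(cons(branch(g(empty), cons(g(6), g(6)), branch(g(6), empty, g(6))), g(6)))).

cons(m, g(cons(branch(g(empty), cons(g(6), g(6)), branch(g(6), empty, g(6))), g(6))))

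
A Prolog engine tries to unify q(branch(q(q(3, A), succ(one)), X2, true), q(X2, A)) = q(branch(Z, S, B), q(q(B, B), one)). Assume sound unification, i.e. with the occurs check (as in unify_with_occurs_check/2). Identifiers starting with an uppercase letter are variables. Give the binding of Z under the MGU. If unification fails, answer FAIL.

q(q(3, one), succ(one))

Decompose q/2: branch(q(q(3, A), succ(one)), X2, true) = branch(Z, S, B),  q(X2, A) = q(q(B, B), one).
Decompose branch/3: q(q(3, A), succ(one)) = Z,  X2 = S,  true = B.
Bind Z := q(q(3, A), succ(one)); no other remaining equation mentions Z.
Bind X2 := S; substituting into the one remaining equation that mentions X2 gives: q(S, A) = q(q(B, B), one).
Bind B := true; substituting into the remaining equation gives: q(S, A) = q(q(true, true), one).
Decompose q/2: S = q(true, true),  A = one.
Bind S := q(true, true); no other remaining equation mentions S. Substituting into the earlier binding gives X2 := q(true, true).
Bind A := one. Substituting into the earlier binding gives Z := q(q(3, one), succ(one)).
MGU = { Z ↦ q(q(3, one), succ(one)), X2 ↦ q(true, true), B ↦ true, S ↦ q(true, true), A ↦ one }, so Z ↦ q(q(3, one), succ(one)).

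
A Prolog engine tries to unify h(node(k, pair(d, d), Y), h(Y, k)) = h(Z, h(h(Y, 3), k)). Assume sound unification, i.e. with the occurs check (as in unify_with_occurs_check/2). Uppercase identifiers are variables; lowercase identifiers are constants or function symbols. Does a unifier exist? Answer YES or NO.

NO

Decompose h/2: node(k, pair(d, d), Y) = Z,  h(Y, k) = h(h(Y, 3), k).
Bind Z := node(k, pair(d, d), Y); no other remaining equation mentions Z.
Decompose h/2: Y = h(Y, 3),  k = k.
Occurs check fails: Y occurs in h(Y, 3); the equation Y = h(Y, 3) has no finite solution.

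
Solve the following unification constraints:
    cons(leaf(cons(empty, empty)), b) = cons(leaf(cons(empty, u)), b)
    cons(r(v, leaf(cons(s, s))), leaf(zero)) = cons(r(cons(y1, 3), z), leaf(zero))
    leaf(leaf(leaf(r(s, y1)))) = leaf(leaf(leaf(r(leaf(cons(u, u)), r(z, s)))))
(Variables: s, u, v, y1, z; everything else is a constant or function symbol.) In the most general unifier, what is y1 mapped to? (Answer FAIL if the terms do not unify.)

r(leaf(cons(leaf(cons(empty, empty)), leaf(cons(empty, empty)))), leaf(cons(empty, empty)))

Decompose cons/2: leaf(cons(empty, empty)) = leaf(cons(empty, u)),  b = b.
Decompose leaf/1: cons(empty, empty) = cons(empty, u).
Decompose cons/2: empty = empty,  empty = u.
Delete trivial equation empty = empty.
Bind u := empty; substituting into the one remaining equation that mentions u gives: leaf(leaf(leaf(r(s, y1)))) = leaf(leaf(leaf(r(leaf(cons(empty, empty)), r(z, s))))).
Delete trivial equation b = b.
Decompose cons/2: r(v, leaf(cons(s, s))) = r(cons(y1, 3), z),  leaf(zero) = leaf(zero).
Decompose r/2: v = cons(y1, 3),  leaf(cons(s, s)) = z.
Bind v := cons(y1, 3); no other remaining equation mentions v.
Bind z := leaf(cons(s, s)); substituting into the one remaining equation that mentions z gives: leaf(leaf(leaf(r(s, y1)))) = leaf(leaf(leaf(r(leaf(cons(empty, empty)), r(leaf(cons(s, s)), s))))).
Delete trivial equation leaf(zero) = leaf(zero).
Decompose leaf/1: leaf(leaf(r(s, y1))) = leaf(leaf(r(leaf(cons(empty, empty)), r(leaf(cons(s, s)), s)))).
Decompose leaf/1: leaf(r(s, y1)) = leaf(r(leaf(cons(empty, empty)), r(leaf(cons(s, s)), s))).
Decompose leaf/1: r(s, y1) = r(leaf(cons(empty, empty)), r(leaf(cons(s, s)), s)).
Decompose r/2: s = leaf(cons(empty, empty)),  y1 = r(leaf(cons(s, s)), s).
Bind s := leaf(cons(empty, empty)); substituting into the remaining equation gives: y1 = r(leaf(cons(leaf(cons(empty, empty)), leaf(cons(empty, empty)))), leaf(cons(empty, empty))). Substituting into the earlier binding gives z := leaf(cons(leaf(cons(empty, empty)), leaf(cons(empty, empty)))).
Bind y1 := r(leaf(cons(leaf(cons(empty, empty)), leaf(cons(empty, empty)))), leaf(cons(empty, empty))). Substituting into the earlier binding gives v := cons(r(leaf(cons(leaf(cons(empty, empty)), leaf(cons(empty, empty)))), leaf(cons(empty, empty))), 3).
MGU = { u := empty, v := cons(r(leaf(cons(leaf(cons(empty, empty)), leaf(cons(empty, empty)))), leaf(cons(empty, empty))), 3), z := leaf(cons(leaf(cons(empty, empty)), leaf(cons(empty, empty)))), s := leaf(cons(empty, empty)), y1 := r(leaf(cons(leaf(cons(empty, empty)), leaf(cons(empty, empty)))), leaf(cons(empty, empty))) }, so y1 := r(leaf(cons(leaf(cons(empty, empty)), leaf(cons(empty, empty)))), leaf(cons(empty, empty))).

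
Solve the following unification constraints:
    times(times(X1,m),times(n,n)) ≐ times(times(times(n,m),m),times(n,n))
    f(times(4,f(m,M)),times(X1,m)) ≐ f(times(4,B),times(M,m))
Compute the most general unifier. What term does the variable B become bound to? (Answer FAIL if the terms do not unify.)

Decompose times/2: times(X1,m) ≐ times(times(n,m),m),  times(n,n) ≐ times(n,n).
Decompose times/2: X1 ≐ times(n,m),  m ≐ m.
Bind X1 := times(n,m); substituting into the one remaining equation that mentions X1 gives: f(times(4,f(m,M)),times(times(n,m),m)) ≐ f(times(4,B),times(M,m)).
Delete trivial equation m ≐ m.
Delete trivial equation times(n,n) ≐ times(n,n).
Decompose f/2: times(4,f(m,M)) ≐ times(4,B),  times(times(n,m),m) ≐ times(M,m).
Decompose times/2: 4 ≐ 4,  f(m,M) ≐ B.
Delete trivial equation 4 ≐ 4.
Bind B := f(m,M); no other remaining equation mentions B.
Decompose times/2: times(n,m) ≐ M,  m ≐ m.
Bind M := times(n,m); no other remaining equation mentions M. Substituting into the earlier binding gives B := f(m,times(n,m)).
Delete trivial equation m ≐ m.
MGU = { X1 -> times(n,m), B -> f(m,times(n,m)), M -> times(n,m) }, so B -> f(m,times(n,m)).

f(m,times(n,m))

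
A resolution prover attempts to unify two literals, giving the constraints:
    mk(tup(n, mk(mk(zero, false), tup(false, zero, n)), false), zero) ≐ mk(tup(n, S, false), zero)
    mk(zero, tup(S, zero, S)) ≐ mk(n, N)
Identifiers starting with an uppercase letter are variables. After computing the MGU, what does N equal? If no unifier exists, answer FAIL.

FAIL

Decompose mk/2: tup(n, mk(mk(zero, false), tup(false, zero, n)), false) ≐ tup(n, S, false),  zero ≐ zero.
Decompose tup/3: n ≐ n,  mk(mk(zero, false), tup(false, zero, n)) ≐ S,  false ≐ false.
Delete trivial equation n ≐ n.
Bind S := mk(mk(zero, false), tup(false, zero, n)); substituting into the one remaining equation that mentions S gives: mk(zero, tup(mk(mk(zero, false), tup(false, zero, n)), zero, mk(mk(zero, false), tup(false, zero, n)))) ≐ mk(n, N).
Delete trivial equation false ≐ false.
Delete trivial equation zero ≐ zero.
Decompose mk/2: zero ≐ n,  tup(mk(mk(zero, false), tup(false, zero, n)), zero, mk(mk(zero, false), tup(false, zero, n))) ≐ N.
Clash: constants zero and n differ; no unifier exists.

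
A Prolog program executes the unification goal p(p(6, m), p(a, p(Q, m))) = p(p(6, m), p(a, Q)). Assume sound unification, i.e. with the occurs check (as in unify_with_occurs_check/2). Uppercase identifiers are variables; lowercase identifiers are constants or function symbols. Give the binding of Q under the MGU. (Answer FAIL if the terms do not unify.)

Decompose p/2: p(6, m) = p(6, m),  p(a, p(Q, m)) = p(a, Q).
Delete trivial equation p(6, m) = p(6, m).
Decompose p/2: a = a,  p(Q, m) = Q.
Delete trivial equation a = a.
Occurs check fails: Q occurs in p(Q, m); the equation Q = p(Q, m) has no finite solution.

FAIL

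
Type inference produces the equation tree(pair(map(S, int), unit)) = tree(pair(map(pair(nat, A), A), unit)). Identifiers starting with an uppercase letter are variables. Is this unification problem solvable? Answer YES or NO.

YES

Decompose tree/1: pair(map(S, int), unit) = pair(map(pair(nat, A), A), unit).
Decompose pair/2: map(S, int) = map(pair(nat, A), A),  unit = unit.
Decompose map/2: S = pair(nat, A),  int = A.
Bind S := pair(nat, A); no other remaining equation mentions S.
Bind A := int; no other remaining equation mentions A. Substituting into the earlier binding gives S := pair(nat, int).
Delete trivial equation unit = unit.
No equations remain and no clash or occurs-check failure arose, so a unifier exists.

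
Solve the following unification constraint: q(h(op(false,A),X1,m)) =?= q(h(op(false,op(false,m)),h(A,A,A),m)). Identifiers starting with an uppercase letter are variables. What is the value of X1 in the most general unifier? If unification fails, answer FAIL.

h(op(false,m),op(false,m),op(false,m))

Decompose q/1: h(op(false,A),X1,m) =?= h(op(false,op(false,m)),h(A,A,A),m).
Decompose h/3: op(false,A) =?= op(false,op(false,m)),  X1 =?= h(A,A,A),  m =?= m.
Decompose op/2: false =?= false,  A =?= op(false,m).
Delete trivial equation false =?= false.
Bind A := op(false,m); substituting into the one remaining equation that mentions A gives: X1 =?= h(op(false,m),op(false,m),op(false,m)).
Bind X1 := h(op(false,m),op(false,m),op(false,m)); no other remaining equation mentions X1.
Delete trivial equation m =?= m.
MGU = { A := op(false,m), X1 := h(op(false,m),op(false,m),op(false,m)) }, so X1 := h(op(false,m),op(false,m),op(false,m)).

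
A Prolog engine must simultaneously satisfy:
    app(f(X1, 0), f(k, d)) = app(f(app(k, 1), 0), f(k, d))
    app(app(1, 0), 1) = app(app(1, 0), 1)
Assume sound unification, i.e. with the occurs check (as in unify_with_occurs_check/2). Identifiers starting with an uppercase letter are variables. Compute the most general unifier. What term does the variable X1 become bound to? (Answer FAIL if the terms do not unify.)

Decompose app/2: f(X1, 0) = f(app(k, 1), 0),  f(k, d) = f(k, d).
Decompose f/2: X1 = app(k, 1),  0 = 0.
Bind X1 := app(k, 1); no other remaining equation mentions X1.
Delete trivial equation 0 = 0.
Delete trivial equation f(k, d) = f(k, d).
Delete trivial equation app(app(1, 0), 1) = app(app(1, 0), 1).
MGU = { X1 = app(k, 1) }, so X1 = app(k, 1).

app(k, 1)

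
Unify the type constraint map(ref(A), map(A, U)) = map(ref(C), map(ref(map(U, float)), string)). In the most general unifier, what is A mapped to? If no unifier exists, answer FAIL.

ref(map(string, float))

Decompose map/2: ref(A) = ref(C),  map(A, U) = map(ref(map(U, float)), string).
Decompose ref/1: A = C.
Bind A := C; substituting into the remaining equation gives: map(C, U) = map(ref(map(U, float)), string).
Decompose map/2: C = ref(map(U, float)),  U = string.
Bind C := ref(map(U, float)); no other remaining equation mentions C. Substituting into the earlier binding gives A := ref(map(U, float)).
Bind U := string. Substituting into the earlier bindings gives A := ref(map(string, float)), C := ref(map(string, float)).
MGU = { A -> ref(map(string, float)), C -> ref(map(string, float)), U -> string }, so A -> ref(map(string, float)).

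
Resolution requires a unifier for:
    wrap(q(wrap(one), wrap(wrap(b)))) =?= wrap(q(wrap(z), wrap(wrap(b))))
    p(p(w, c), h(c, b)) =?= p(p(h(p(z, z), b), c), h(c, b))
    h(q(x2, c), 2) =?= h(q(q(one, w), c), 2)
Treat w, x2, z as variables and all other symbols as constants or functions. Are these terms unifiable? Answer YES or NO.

Decompose wrap/1: q(wrap(one), wrap(wrap(b))) =?= q(wrap(z), wrap(wrap(b))).
Decompose q/2: wrap(one) =?= wrap(z),  wrap(wrap(b)) =?= wrap(wrap(b)).
Decompose wrap/1: one =?= z.
Bind z := one; substituting into the one remaining equation that mentions z gives: p(p(w, c), h(c, b)) =?= p(p(h(p(one, one), b), c), h(c, b)).
Delete trivial equation wrap(wrap(b)) =?= wrap(wrap(b)).
Decompose p/2: p(w, c) =?= p(h(p(one, one), b), c),  h(c, b) =?= h(c, b).
Decompose p/2: w =?= h(p(one, one), b),  c =?= c.
Bind w := h(p(one, one), b); substituting into the one remaining equation that mentions w gives: h(q(x2, c), 2) =?= h(q(q(one, h(p(one, one), b)), c), 2).
Delete trivial equation c =?= c.
Delete trivial equation h(c, b) =?= h(c, b).
Decompose h/2: q(x2, c) =?= q(q(one, h(p(one, one), b)), c),  2 =?= 2.
Decompose q/2: x2 =?= q(one, h(p(one, one), b)),  c =?= c.
Bind x2 := q(one, h(p(one, one), b)); no other remaining equation mentions x2.
Delete trivial equation c =?= c.
Delete trivial equation 2 =?= 2.
No equations remain and no clash or occurs-check failure arose, so a unifier exists.

YES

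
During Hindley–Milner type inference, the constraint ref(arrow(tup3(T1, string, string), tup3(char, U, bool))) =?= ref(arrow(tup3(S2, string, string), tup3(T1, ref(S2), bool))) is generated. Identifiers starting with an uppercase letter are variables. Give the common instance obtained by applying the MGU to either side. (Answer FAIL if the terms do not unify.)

ref(arrow(tup3(char, string, string), tup3(char, ref(char), bool)))

Decompose ref/1: arrow(tup3(T1, string, string), tup3(char, U, bool)) =?= arrow(tup3(S2, string, string), tup3(T1, ref(S2), bool)).
Decompose arrow/2: tup3(T1, string, string) =?= tup3(S2, string, string),  tup3(char, U, bool) =?= tup3(T1, ref(S2), bool).
Decompose tup3/3: T1 =?= S2,  string =?= string,  string =?= string.
Bind T1 := S2; substituting into the one remaining equation that mentions T1 gives: tup3(char, U, bool) =?= tup3(S2, ref(S2), bool).
Delete trivial equation string =?= string.
Delete trivial equation string =?= string.
Decompose tup3/3: char =?= S2,  U =?= ref(S2),  bool =?= bool.
Bind S2 := char; substituting into the one remaining equation that mentions S2 gives: U =?= ref(char). Substituting into the earlier binding gives T1 := char.
Bind U := ref(char); no other remaining equation mentions U.
Delete trivial equation bool =?= bool.
Applying the MGU to either side gives ref(arrow(tup3(char, string, string), tup3(char, ref(char), bool))).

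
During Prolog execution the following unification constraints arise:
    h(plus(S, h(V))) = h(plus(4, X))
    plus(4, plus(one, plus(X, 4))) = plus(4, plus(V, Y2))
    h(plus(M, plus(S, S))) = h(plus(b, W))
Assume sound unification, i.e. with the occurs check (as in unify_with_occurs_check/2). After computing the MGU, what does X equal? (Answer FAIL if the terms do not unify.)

h(one)

Decompose h/1: plus(S, h(V)) = plus(4, X).
Decompose plus/2: S = 4,  h(V) = X.
Bind S := 4; substituting into the one remaining equation that mentions S gives: h(plus(M, plus(4, 4))) = h(plus(b, W)).
Bind X := h(V); substituting into the one remaining equation that mentions X gives: plus(4, plus(one, plus(h(V), 4))) = plus(4, plus(V, Y2)).
Decompose plus/2: 4 = 4,  plus(one, plus(h(V), 4)) = plus(V, Y2).
Delete trivial equation 4 = 4.
Decompose plus/2: one = V,  plus(h(V), 4) = Y2.
Bind V := one; substituting into the one remaining equation that mentions V gives: plus(h(one), 4) = Y2. Substituting into the earlier binding gives X := h(one).
Bind Y2 := plus(h(one), 4); no other remaining equation mentions Y2.
Decompose h/1: plus(M, plus(4, 4)) = plus(b, W).
Decompose plus/2: M = b,  plus(4, 4) = W.
Bind M := b; no other remaining equation mentions M.
Bind W := plus(4, 4).
MGU = { S ↦ 4, X ↦ h(one), V ↦ one, Y2 ↦ plus(h(one), 4), M ↦ b, W ↦ plus(4, 4) }, so X ↦ h(one).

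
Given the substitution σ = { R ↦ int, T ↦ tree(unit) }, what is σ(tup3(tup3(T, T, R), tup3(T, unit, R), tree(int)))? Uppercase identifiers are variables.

tup3(tup3(tree(unit), tree(unit), int), tup3(tree(unit), unit, int), tree(int))

Replace each occurrence of R with int.
Replace each occurrence of T with tree(unit).
Result: tup3(tup3(tree(unit), tree(unit), int), tup3(tree(unit), unit, int), tree(int)).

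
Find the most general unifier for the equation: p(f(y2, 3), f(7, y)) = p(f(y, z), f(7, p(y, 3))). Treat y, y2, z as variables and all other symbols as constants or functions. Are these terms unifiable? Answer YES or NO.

NO

Decompose p/2: f(y2, 3) = f(y, z),  f(7, y) = f(7, p(y, 3)).
Decompose f/2: y2 = y,  3 = z.
Bind y2 := y; no other remaining equation mentions y2.
Bind z := 3; no other remaining equation mentions z.
Decompose f/2: 7 = 7,  y = p(y, 3).
Delete trivial equation 7 = 7.
Occurs check fails: y occurs in p(y, 3); the equation y = p(y, 3) has no finite solution.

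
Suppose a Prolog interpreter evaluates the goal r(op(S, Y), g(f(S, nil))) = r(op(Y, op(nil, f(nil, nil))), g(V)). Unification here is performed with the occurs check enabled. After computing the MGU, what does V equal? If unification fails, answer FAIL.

Decompose r/2: op(S, Y) = op(Y, op(nil, f(nil, nil))),  g(f(S, nil)) = g(V).
Decompose op/2: S = Y,  Y = op(nil, f(nil, nil)).
Bind S := Y; substituting into the one remaining equation that mentions S gives: g(f(Y, nil)) = g(V).
Bind Y := op(nil, f(nil, nil)); substituting into the remaining equation gives: g(f(op(nil, f(nil, nil)), nil)) = g(V). Substituting into the earlier binding gives S := op(nil, f(nil, nil)).
Decompose g/1: f(op(nil, f(nil, nil)), nil) = V.
Bind V := f(op(nil, f(nil, nil)), nil).
MGU = { S -> op(nil, f(nil, nil)), Y -> op(nil, f(nil, nil)), V -> f(op(nil, f(nil, nil)), nil) }, so V -> f(op(nil, f(nil, nil)), nil).

f(op(nil, f(nil, nil)), nil)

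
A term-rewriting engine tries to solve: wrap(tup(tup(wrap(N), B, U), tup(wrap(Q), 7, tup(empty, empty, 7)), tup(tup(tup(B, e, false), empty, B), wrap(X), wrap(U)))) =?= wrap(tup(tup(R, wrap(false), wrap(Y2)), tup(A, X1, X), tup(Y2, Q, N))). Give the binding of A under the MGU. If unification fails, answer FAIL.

wrap(wrap(tup(empty, empty, 7)))

Decompose wrap/1: tup(tup(wrap(N), B, U), tup(wrap(Q), 7, tup(empty, empty, 7)), tup(tup(tup(B, e, false), empty, B), wrap(X), wrap(U))) =?= tup(tup(R, wrap(false), wrap(Y2)), tup(A, X1, X), tup(Y2, Q, N)).
Decompose tup/3: tup(wrap(N), B, U) =?= tup(R, wrap(false), wrap(Y2)),  tup(wrap(Q), 7, tup(empty, empty, 7)) =?= tup(A, X1, X),  tup(tup(tup(B, e, false), empty, B), wrap(X), wrap(U)) =?= tup(Y2, Q, N).
Decompose tup/3: wrap(N) =?= R,  B =?= wrap(false),  U =?= wrap(Y2).
Bind R := wrap(N); no other remaining equation mentions R.
Bind B := wrap(false); substituting into the one remaining equation that mentions B gives: tup(tup(tup(wrap(false), e, false), empty, wrap(false)), wrap(X), wrap(U)) =?= tup(Y2, Q, N).
Bind U := wrap(Y2); substituting into the one remaining equation that mentions U gives: tup(tup(tup(wrap(false), e, false), empty, wrap(false)), wrap(X), wrap(wrap(Y2))) =?= tup(Y2, Q, N).
Decompose tup/3: wrap(Q) =?= A,  7 =?= X1,  tup(empty, empty, 7) =?= X.
Bind A := wrap(Q); no other remaining equation mentions A.
Bind X1 := 7; no other remaining equation mentions X1.
Bind X := tup(empty, empty, 7); substituting into the remaining equation gives: tup(tup(tup(wrap(false), e, false), empty, wrap(false)), wrap(tup(empty, empty, 7)), wrap(wrap(Y2))) =?= tup(Y2, Q, N).
Decompose tup/3: tup(tup(wrap(false), e, false), empty, wrap(false)) =?= Y2,  wrap(tup(empty, empty, 7)) =?= Q,  wrap(wrap(Y2)) =?= N.
Bind Y2 := tup(tup(wrap(false), e, false), empty, wrap(false)); substituting into the one remaining equation that mentions Y2 gives: wrap(wrap(tup(tup(wrap(false), e, false), empty, wrap(false)))) =?= N. Substituting into the earlier binding gives U := wrap(tup(tup(wrap(false), e, false), empty, wrap(false))).
Bind Q := wrap(tup(empty, empty, 7)); no other remaining equation mentions Q. Substituting into the earlier binding gives A := wrap(wrap(tup(empty, empty, 7))).
Bind N := wrap(wrap(tup(tup(wrap(false), e, false), empty, wrap(false)))). Substituting into the earlier binding gives R := wrap(wrap(wrap(tup(tup(wrap(false), e, false), empty, wrap(false))))).
MGU = { R := wrap(wrap(wrap(tup(tup(wrap(false), e, false), empty, wrap(false))))), B := wrap(false), U := wrap(tup(tup(wrap(false), e, false), empty, wrap(false))), A := wrap(wrap(tup(empty, empty, 7))), X1 := 7, X := tup(empty, empty, 7), Y2 := tup(tup(wrap(false), e, false), empty, wrap(false)), Q := wrap(tup(empty, empty, 7)), N := wrap(wrap(tup(tup(wrap(false), e, false), empty, wrap(false)))) }, so A := wrap(wrap(tup(empty, empty, 7))).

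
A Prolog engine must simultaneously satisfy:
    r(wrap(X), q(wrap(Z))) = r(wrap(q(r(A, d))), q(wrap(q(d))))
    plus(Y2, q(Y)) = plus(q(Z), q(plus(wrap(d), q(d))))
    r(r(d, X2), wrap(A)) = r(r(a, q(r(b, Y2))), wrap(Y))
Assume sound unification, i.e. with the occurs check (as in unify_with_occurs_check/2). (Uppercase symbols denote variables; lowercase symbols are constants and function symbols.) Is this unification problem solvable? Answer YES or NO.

NO

Decompose r/2: wrap(X) = wrap(q(r(A, d))),  q(wrap(Z)) = q(wrap(q(d))).
Decompose wrap/1: X = q(r(A, d)).
Bind X := q(r(A, d)); no other remaining equation mentions X.
Decompose q/1: wrap(Z) = wrap(q(d)).
Decompose wrap/1: Z = q(d).
Bind Z := q(d); substituting into the one remaining equation that mentions Z gives: plus(Y2, q(Y)) = plus(q(q(d)), q(plus(wrap(d), q(d)))).
Decompose plus/2: Y2 = q(q(d)),  q(Y) = q(plus(wrap(d), q(d))).
Bind Y2 := q(q(d)); substituting into the one remaining equation that mentions Y2 gives: r(r(d, X2), wrap(A)) = r(r(a, q(r(b, q(q(d))))), wrap(Y)).
Decompose q/1: Y = plus(wrap(d), q(d)).
Bind Y := plus(wrap(d), q(d)); substituting into the remaining equation gives: r(r(d, X2), wrap(A)) = r(r(a, q(r(b, q(q(d))))), wrap(plus(wrap(d), q(d)))).
Decompose r/2: r(d, X2) = r(a, q(r(b, q(q(d))))),  wrap(A) = wrap(plus(wrap(d), q(d))).
Decompose r/2: d = a,  X2 = q(r(b, q(q(d)))).
Clash: constants d and a differ; no unifier exists.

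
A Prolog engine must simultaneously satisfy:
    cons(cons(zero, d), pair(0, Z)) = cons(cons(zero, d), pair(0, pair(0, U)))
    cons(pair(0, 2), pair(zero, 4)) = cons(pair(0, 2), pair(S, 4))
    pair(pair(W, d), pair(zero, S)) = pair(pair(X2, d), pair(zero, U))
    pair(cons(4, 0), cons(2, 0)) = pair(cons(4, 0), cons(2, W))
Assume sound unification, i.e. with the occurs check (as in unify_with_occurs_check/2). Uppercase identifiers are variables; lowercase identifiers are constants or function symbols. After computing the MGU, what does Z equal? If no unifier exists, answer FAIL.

pair(0, zero)

Decompose cons/2: cons(zero, d) = cons(zero, d),  pair(0, Z) = pair(0, pair(0, U)).
Delete trivial equation cons(zero, d) = cons(zero, d).
Decompose pair/2: 0 = 0,  Z = pair(0, U).
Delete trivial equation 0 = 0.
Bind Z := pair(0, U); no other remaining equation mentions Z.
Decompose cons/2: pair(0, 2) = pair(0, 2),  pair(zero, 4) = pair(S, 4).
Delete trivial equation pair(0, 2) = pair(0, 2).
Decompose pair/2: zero = S,  4 = 4.
Bind S := zero; substituting into the one remaining equation that mentions S gives: pair(pair(W, d), pair(zero, zero)) = pair(pair(X2, d), pair(zero, U)).
Delete trivial equation 4 = 4.
Decompose pair/2: pair(W, d) = pair(X2, d),  pair(zero, zero) = pair(zero, U).
Decompose pair/2: W = X2,  d = d.
Bind W := X2; substituting into the one remaining equation that mentions W gives: pair(cons(4, 0), cons(2, 0)) = pair(cons(4, 0), cons(2, X2)).
Delete trivial equation d = d.
Decompose pair/2: zero = zero,  zero = U.
Delete trivial equation zero = zero.
Bind U := zero; no other remaining equation mentions U. Substituting into the earlier binding gives Z := pair(0, zero).
Decompose pair/2: cons(4, 0) = cons(4, 0),  cons(2, 0) = cons(2, X2).
Delete trivial equation cons(4, 0) = cons(4, 0).
Decompose cons/2: 2 = 2,  0 = X2.
Delete trivial equation 2 = 2.
Bind X2 := 0. Substituting into the earlier binding gives W := 0.
MGU = { Z -> pair(0, zero), S -> zero, W -> 0, U -> zero, X2 -> 0 }, so Z -> pair(0, zero).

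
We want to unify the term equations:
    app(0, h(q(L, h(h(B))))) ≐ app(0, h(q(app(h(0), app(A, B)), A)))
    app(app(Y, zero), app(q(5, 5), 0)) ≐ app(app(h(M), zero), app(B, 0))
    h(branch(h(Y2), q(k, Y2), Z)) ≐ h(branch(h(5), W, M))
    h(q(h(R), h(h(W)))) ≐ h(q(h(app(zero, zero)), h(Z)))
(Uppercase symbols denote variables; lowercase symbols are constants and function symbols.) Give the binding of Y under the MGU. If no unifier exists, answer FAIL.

h(h(q(k, 5)))

Decompose app/2: 0 ≐ 0,  h(q(L, h(h(B)))) ≐ h(q(app(h(0), app(A, B)), A)).
Delete trivial equation 0 ≐ 0.
Decompose h/1: q(L, h(h(B))) ≐ q(app(h(0), app(A, B)), A).
Decompose q/2: L ≐ app(h(0), app(A, B)),  h(h(B)) ≐ A.
Bind L := app(h(0), app(A, B)); no other remaining equation mentions L.
Bind A := h(h(B)); no other remaining equation mentions A. Substituting into the earlier binding gives L := app(h(0), app(h(h(B)), B)).
Decompose app/2: app(Y, zero) ≐ app(h(M), zero),  app(q(5, 5), 0) ≐ app(B, 0).
Decompose app/2: Y ≐ h(M),  zero ≐ zero.
Bind Y := h(M); no other remaining equation mentions Y.
Delete trivial equation zero ≐ zero.
Decompose app/2: q(5, 5) ≐ B,  0 ≐ 0.
Bind B := q(5, 5); no other remaining equation mentions B. Substituting into the earlier bindings gives L := app(h(0), app(h(h(q(5, 5))), q(5, 5))), A := h(h(q(5, 5))).
Delete trivial equation 0 ≐ 0.
Decompose h/1: branch(h(Y2), q(k, Y2), Z) ≐ branch(h(5), W, M).
Decompose branch/3: h(Y2) ≐ h(5),  q(k, Y2) ≐ W,  Z ≐ M.
Decompose h/1: Y2 ≐ 5.
Bind Y2 := 5; substituting into the one remaining equation that mentions Y2 gives: q(k, 5) ≐ W.
Bind W := q(k, 5); substituting into the one remaining equation that mentions W gives: h(q(h(R), h(h(q(k, 5))))) ≐ h(q(h(app(zero, zero)), h(Z))).
Bind Z := M; substituting into the remaining equation gives: h(q(h(R), h(h(q(k, 5))))) ≐ h(q(h(app(zero, zero)), h(M))).
Decompose h/1: q(h(R), h(h(q(k, 5)))) ≐ q(h(app(zero, zero)), h(M)).
Decompose q/2: h(R) ≐ h(app(zero, zero)),  h(h(q(k, 5))) ≐ h(M).
Decompose h/1: R ≐ app(zero, zero).
Bind R := app(zero, zero); no other remaining equation mentions R.
Decompose h/1: h(q(k, 5)) ≐ M.
Bind M := h(q(k, 5)). Substituting into the earlier bindings gives Y := h(h(q(k, 5))), Z := h(q(k, 5)).
MGU = { L ↦ app(h(0), app(h(h(q(5, 5))), q(5, 5))), A ↦ h(h(q(5, 5))), Y ↦ h(h(q(k, 5))), B ↦ q(5, 5), Y2 ↦ 5, W ↦ q(k, 5), Z ↦ h(q(k, 5)), R ↦ app(zero, zero), M ↦ h(q(k, 5)) }, so Y ↦ h(h(q(k, 5))).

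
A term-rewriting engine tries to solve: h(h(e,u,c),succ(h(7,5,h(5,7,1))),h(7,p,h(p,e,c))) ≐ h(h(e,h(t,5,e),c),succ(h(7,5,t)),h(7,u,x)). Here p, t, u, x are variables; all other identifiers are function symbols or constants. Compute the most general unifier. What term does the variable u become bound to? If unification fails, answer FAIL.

h(h(5,7,1),5,e)

Decompose h/3: h(e,u,c) ≐ h(e,h(t,5,e),c),  succ(h(7,5,h(5,7,1))) ≐ succ(h(7,5,t)),  h(7,p,h(p,e,c)) ≐ h(7,u,x).
Decompose h/3: e ≐ e,  u ≐ h(t,5,e),  c ≐ c.
Delete trivial equation e ≐ e.
Bind u := h(t,5,e); substituting into the one remaining equation that mentions u gives: h(7,p,h(p,e,c)) ≐ h(7,h(t,5,e),x).
Delete trivial equation c ≐ c.
Decompose succ/1: h(7,5,h(5,7,1)) ≐ h(7,5,t).
Decompose h/3: 7 ≐ 7,  5 ≐ 5,  h(5,7,1) ≐ t.
Delete trivial equation 7 ≐ 7.
Delete trivial equation 5 ≐ 5.
Bind t := h(5,7,1); substituting into the remaining equation gives: h(7,p,h(p,e,c)) ≐ h(7,h(h(5,7,1),5,e),x). Substituting into the earlier binding gives u := h(h(5,7,1),5,e).
Decompose h/3: 7 ≐ 7,  p ≐ h(h(5,7,1),5,e),  h(p,e,c) ≐ x.
Delete trivial equation 7 ≐ 7.
Bind p := h(h(5,7,1),5,e); substituting into the remaining equation gives: h(h(h(5,7,1),5,e),e,c) ≐ x.
Bind x := h(h(h(5,7,1),5,e),e,c).
MGU = { u := h(h(5,7,1),5,e), t := h(5,7,1), p := h(h(5,7,1),5,e), x := h(h(h(5,7,1),5,e),e,c) }, so u := h(h(5,7,1),5,e).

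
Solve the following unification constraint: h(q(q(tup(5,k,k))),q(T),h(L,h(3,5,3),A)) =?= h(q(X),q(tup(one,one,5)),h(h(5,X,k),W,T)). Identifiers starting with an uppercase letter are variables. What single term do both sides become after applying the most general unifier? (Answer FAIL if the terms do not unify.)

h(q(q(tup(5,k,k))),q(tup(one,one,5)),h(h(5,q(tup(5,k,k)),k),h(3,5,3),tup(one,one,5)))

Decompose h/3: q(q(tup(5,k,k))) =?= q(X),  q(T) =?= q(tup(one,one,5)),  h(L,h(3,5,3),A) =?= h(h(5,X,k),W,T).
Decompose q/1: q(tup(5,k,k)) =?= X.
Bind X := q(tup(5,k,k)); substituting into the one remaining equation that mentions X gives: h(L,h(3,5,3),A) =?= h(h(5,q(tup(5,k,k)),k),W,T).
Decompose q/1: T =?= tup(one,one,5).
Bind T := tup(one,one,5); substituting into the remaining equation gives: h(L,h(3,5,3),A) =?= h(h(5,q(tup(5,k,k)),k),W,tup(one,one,5)).
Decompose h/3: L =?= h(5,q(tup(5,k,k)),k),  h(3,5,3) =?= W,  A =?= tup(one,one,5).
Bind L := h(5,q(tup(5,k,k)),k); no other remaining equation mentions L.
Bind W := h(3,5,3); no other remaining equation mentions W.
Bind A := tup(one,one,5).
Applying the MGU to either side gives h(q(q(tup(5,k,k))),q(tup(one,one,5)),h(h(5,q(tup(5,k,k)),k),h(3,5,3),tup(one,one,5))).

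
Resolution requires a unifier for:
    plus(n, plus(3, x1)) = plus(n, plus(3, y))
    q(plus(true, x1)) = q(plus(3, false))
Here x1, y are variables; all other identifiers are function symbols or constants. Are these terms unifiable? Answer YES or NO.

NO

Decompose plus/2: n = n,  plus(3, x1) = plus(3, y).
Delete trivial equation n = n.
Decompose plus/2: 3 = 3,  x1 = y.
Delete trivial equation 3 = 3.
Bind x1 := y; substituting into the remaining equation gives: q(plus(true, y)) = q(plus(3, false)).
Decompose q/1: plus(true, y) = plus(3, false).
Decompose plus/2: true = 3,  y = false.
Clash: constants true and 3 differ; no unifier exists.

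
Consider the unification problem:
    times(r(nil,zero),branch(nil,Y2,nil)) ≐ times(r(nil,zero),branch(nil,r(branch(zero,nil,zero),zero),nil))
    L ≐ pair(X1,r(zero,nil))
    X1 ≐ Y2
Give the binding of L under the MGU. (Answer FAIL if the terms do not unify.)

pair(r(branch(zero,nil,zero),zero),r(zero,nil))

Decompose times/2: r(nil,zero) ≐ r(nil,zero),  branch(nil,Y2,nil) ≐ branch(nil,r(branch(zero,nil,zero),zero),nil).
Delete trivial equation r(nil,zero) ≐ r(nil,zero).
Decompose branch/3: nil ≐ nil,  Y2 ≐ r(branch(zero,nil,zero),zero),  nil ≐ nil.
Delete trivial equation nil ≐ nil.
Bind Y2 := r(branch(zero,nil,zero),zero); substituting into the one remaining equation that mentions Y2 gives: X1 ≐ r(branch(zero,nil,zero),zero).
Delete trivial equation nil ≐ nil.
Bind L := pair(X1,r(zero,nil)); no other remaining equation mentions L.
Bind X1 := r(branch(zero,nil,zero),zero). Substituting into the earlier binding gives L := pair(r(branch(zero,nil,zero),zero),r(zero,nil)).
MGU = { Y2 := r(branch(zero,nil,zero),zero), L := pair(r(branch(zero,nil,zero),zero),r(zero,nil)), X1 := r(branch(zero,nil,zero),zero) }, so L := pair(r(branch(zero,nil,zero),zero),r(zero,nil)).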